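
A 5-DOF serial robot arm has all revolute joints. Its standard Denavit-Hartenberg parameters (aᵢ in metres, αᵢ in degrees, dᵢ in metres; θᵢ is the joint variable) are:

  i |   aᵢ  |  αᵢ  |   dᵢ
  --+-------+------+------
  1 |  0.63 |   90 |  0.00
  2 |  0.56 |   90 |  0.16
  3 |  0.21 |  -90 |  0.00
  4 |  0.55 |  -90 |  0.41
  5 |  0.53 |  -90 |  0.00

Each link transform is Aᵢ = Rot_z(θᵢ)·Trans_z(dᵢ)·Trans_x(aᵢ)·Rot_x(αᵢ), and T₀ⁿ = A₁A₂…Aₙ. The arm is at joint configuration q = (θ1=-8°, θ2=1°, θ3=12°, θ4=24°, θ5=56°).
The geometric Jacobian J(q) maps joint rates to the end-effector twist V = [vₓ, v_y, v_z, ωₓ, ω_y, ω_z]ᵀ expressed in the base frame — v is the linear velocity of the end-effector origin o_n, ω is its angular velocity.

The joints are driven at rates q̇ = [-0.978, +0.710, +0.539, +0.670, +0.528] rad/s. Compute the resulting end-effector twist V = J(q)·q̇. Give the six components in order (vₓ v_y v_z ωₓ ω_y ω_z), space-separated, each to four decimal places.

-1.4147 -2.2054 1.4953 -0.5287 -1.2594 -1.0407

o_n = [2.0839, -0.6318, 0.3709]
J₁: ẑ×o_n = [0.6318, 2.0839, -0.0000], ω = ẑ
J2: z=[-0.1392, -0.9903, 0.0000] o=[0.6239, -0.0877, 0.0000] → [-0.3673, 0.0516, 1.5216, -0.1392, -0.9903, 0.0000]
J3: z=[0.0173, -0.0024, -0.9998] o=[1.1561, -0.3240, 0.0098] → [-0.3086, -0.9340, -0.0031, 0.0173, -0.0024, -0.9998]
J4: z=[-0.3420, -0.9397, -0.0036] o=[1.3534, -0.3959, 0.0134] → [-0.3368, 0.1196, 0.7672, -0.3420, -0.9397, -0.0036]
J5: z=[-0.3979, 0.1413, 0.9065] o=[1.6814, -0.9524, 0.2441] → [-0.2727, 0.4153, -0.1845, -0.3979, 0.1413, 0.9065]
V = J·q̇ = [-1.4147, -2.2054, 1.4953, -0.5287, -1.2594, -1.0407]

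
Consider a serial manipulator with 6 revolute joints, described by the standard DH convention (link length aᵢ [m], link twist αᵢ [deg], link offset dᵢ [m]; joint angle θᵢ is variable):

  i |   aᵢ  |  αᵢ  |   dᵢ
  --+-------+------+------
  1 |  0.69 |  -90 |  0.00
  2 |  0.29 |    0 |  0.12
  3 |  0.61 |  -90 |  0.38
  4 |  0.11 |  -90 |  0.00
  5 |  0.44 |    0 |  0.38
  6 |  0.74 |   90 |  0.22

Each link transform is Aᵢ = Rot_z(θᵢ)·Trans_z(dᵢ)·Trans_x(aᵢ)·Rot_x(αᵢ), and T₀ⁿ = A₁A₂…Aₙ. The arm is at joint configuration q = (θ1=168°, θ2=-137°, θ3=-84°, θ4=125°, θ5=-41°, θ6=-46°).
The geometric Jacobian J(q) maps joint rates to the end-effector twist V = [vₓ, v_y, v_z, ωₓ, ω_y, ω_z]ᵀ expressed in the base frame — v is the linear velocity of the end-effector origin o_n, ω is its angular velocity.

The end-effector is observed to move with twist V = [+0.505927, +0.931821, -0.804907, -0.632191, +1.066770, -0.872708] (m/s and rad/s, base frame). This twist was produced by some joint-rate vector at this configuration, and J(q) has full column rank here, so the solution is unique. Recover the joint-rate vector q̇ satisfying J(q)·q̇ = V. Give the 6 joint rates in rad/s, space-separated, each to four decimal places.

o_n = [-0.0177, -0.4566, 1.0765]
J₁: ẑ×o_n = [0.4566, -0.0177, 0.0000], ω = ẑ
J2: z=[-0.2079, -0.9781, 0.0000] o=[-0.6749, 0.1435, 0.0000] → [-1.0530, 0.2238, 0.7676, -0.2079, -0.9781, 0.0000]
J3: z=[-0.2079, -0.9781, 0.0000] o=[-0.4924, -0.0180, 0.1978] → [-0.8596, 0.1827, 0.5555, -0.2079, -0.9781, 0.0000]
J4: z=[0.6417, -0.1364, 0.7547] o=[-0.1211, -0.4854, -0.2024] → [-0.1962, -0.7427, 0.0326, 0.6417, -0.1364, 0.7547]
J5: z=[-0.7240, -0.4325, 0.5374] o=[-0.1489, -0.3874, -0.1610] → [-0.4981, 0.9665, 0.1069, -0.7240, -0.4325, 0.5374]
J6: z=[-0.7240, -0.4325, 0.5374] o=[-0.3229, -0.2952, 0.3860] → [-0.2119, 0.6639, 0.2489, -0.7240, -0.4325, 0.5374]
q̇ = J⁺·V = [-0.9750, -0.4560, -0.9470, -0.4740, 0.8900, -0.0340]

-0.9750 -0.4560 -0.9470 -0.4740 0.8900 -0.0340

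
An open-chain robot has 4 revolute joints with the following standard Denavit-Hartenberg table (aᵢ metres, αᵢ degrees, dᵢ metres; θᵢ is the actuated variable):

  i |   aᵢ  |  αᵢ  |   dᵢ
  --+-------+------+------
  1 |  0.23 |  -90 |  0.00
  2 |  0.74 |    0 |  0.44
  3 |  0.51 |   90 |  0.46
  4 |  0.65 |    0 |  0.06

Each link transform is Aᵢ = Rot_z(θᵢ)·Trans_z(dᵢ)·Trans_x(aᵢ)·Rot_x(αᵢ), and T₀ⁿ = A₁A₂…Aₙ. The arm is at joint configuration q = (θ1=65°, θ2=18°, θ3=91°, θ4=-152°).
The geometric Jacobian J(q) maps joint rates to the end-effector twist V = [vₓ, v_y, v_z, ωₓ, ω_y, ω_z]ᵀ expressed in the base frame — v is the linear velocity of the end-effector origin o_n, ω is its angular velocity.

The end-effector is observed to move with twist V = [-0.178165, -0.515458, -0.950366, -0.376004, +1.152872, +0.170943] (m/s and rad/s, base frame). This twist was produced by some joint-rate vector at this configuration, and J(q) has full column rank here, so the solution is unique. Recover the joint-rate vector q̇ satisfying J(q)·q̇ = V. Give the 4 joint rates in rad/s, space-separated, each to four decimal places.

0.4760 0.8750 -0.0470 0.9370

o_n = [-0.1117, 1.1680, -0.1878]
J₁: ẑ×o_n = [-1.1680, -0.1117, 0.0000], ω = ẑ
J2: z=[-0.9063, 0.4226, 0.0000] o=[0.0972, 0.2085, 0.0000] → [-0.0794, -0.1702, -0.7813, -0.9063, 0.4226, 0.0000]
J3: z=[-0.9063, 0.4226, 0.0000] o=[-0.0041, 1.0322, -0.2287] → [0.0173, 0.0371, -0.0775, -0.9063, 0.4226, 0.0000]
J4: z=[0.3996, 0.8569, -0.3256] o=[-0.4912, 1.0762, -0.7109] → [0.4782, -0.3326, -0.2885, 0.3996, 0.8569, -0.3256]
q̇ = J⁺·V = [0.4760, 0.8750, -0.0470, 0.9370]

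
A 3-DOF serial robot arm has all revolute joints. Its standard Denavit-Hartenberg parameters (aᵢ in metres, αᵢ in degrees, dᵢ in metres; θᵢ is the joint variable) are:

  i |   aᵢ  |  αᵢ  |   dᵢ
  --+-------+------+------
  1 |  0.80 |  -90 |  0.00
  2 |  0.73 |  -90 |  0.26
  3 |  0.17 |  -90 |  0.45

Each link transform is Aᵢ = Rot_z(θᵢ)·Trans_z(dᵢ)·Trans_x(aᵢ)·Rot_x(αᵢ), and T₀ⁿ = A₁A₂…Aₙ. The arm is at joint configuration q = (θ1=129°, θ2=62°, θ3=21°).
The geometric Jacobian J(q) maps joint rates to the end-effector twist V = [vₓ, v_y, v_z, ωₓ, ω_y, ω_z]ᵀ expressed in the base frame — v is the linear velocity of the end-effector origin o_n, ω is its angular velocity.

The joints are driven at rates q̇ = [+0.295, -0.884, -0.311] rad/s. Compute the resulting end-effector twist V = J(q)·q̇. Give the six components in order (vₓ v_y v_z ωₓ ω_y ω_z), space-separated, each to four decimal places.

o_n = [-0.6707, 0.5119, -0.9959]
J₁: ẑ×o_n = [-0.5119, -0.6707, 0.0000], ω = ẑ
J2: z=[-0.7771, -0.6293, 0.0000] o=[-0.5035, 0.6217, 0.0000] → [0.6268, -0.7740, -0.0199, -0.7771, -0.6293, 0.0000]
J3: z=[0.5557, -0.6862, -0.4695] o=[-0.9212, 0.7244, -0.6446] → [0.1413, 0.0777, 0.0538, 0.5557, -0.6862, -0.4695]
V = J·q̇ = [-0.7490, 0.4622, 0.0009, 0.5142, 0.7697, 0.4410]

-0.7490 0.4622 0.0009 0.5142 0.7697 0.4410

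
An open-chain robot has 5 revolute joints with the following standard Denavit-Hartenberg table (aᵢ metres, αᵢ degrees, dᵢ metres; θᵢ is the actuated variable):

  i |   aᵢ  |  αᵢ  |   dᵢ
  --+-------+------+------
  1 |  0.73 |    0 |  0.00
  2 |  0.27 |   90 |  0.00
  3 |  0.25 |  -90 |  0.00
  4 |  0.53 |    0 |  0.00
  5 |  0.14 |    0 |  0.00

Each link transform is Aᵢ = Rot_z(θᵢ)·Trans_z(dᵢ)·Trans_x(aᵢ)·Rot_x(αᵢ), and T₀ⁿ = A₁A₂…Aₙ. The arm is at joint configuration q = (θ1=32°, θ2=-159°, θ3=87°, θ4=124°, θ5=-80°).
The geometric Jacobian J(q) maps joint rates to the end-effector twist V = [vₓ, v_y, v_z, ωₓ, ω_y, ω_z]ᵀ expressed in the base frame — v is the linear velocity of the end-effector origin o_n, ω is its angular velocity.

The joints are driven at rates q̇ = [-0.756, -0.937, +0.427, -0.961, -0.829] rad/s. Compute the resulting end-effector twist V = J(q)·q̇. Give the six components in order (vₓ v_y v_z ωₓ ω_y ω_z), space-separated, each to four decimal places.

-0.5446 -0.9850 0.5967 -1.4168 -1.1706 -1.7867

o_n = [0.8835, -0.1540, 0.0543]
J₁: ẑ×o_n = [0.1540, 0.8835, -0.0000], ω = ẑ
J2: z=[0.0000, 0.0000, 1.0000] o=[0.6191, 0.3868, 0.0000] → [0.5409, 0.2644, -0.0000, 0.0000, 0.0000, 1.0000]
J3: z=[-0.7986, 0.6018, 0.0000] o=[0.4566, 0.1712, 0.0000] → [0.0327, 0.0433, 0.0028, -0.7986, 0.6018, 0.0000]
J4: z=[0.6010, 0.7975, 0.0523] o=[0.4487, 0.1608, 0.2497] → [-0.1394, 0.1402, -0.5359, 0.6010, 0.7975, 0.0523]
J5: z=[0.6010, 0.7975, 0.0523] o=[0.8090, -0.0913, -0.0463] → [0.0835, -0.0565, -0.0971, 0.6010, 0.7975, 0.0523]
V = J·q̇ = [-0.5446, -0.9850, 0.5967, -1.4168, -1.1706, -1.7867]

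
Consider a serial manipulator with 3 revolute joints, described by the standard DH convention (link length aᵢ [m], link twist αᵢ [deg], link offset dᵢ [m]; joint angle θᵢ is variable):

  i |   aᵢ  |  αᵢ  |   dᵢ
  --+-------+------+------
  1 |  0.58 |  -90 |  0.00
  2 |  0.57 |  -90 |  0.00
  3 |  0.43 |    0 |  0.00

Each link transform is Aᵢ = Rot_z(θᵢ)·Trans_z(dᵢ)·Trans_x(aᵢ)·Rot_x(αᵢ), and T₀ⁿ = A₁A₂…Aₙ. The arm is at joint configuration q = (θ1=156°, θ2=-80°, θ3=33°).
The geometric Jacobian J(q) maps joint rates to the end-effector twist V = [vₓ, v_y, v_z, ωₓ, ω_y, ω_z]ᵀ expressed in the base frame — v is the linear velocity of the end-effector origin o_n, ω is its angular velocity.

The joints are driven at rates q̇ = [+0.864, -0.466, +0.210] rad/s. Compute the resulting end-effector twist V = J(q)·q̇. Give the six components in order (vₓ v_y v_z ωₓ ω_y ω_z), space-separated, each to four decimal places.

o_n = [-0.5822, 0.5156, 0.9165]
J₁: ẑ×o_n = [-0.5156, -0.5822, 0.0000], ω = ẑ
J2: z=[-0.4067, -0.9135, 0.0000] o=[-0.5299, 0.2359, 0.0000] → [-0.8373, 0.3728, -0.1616, -0.4067, -0.9135, 0.0000]
J3: z=[-0.8997, 0.4006, -0.1736] o=[-0.6203, 0.2762, 0.5613] → [0.1838, 0.3129, -0.2306, -0.8997, 0.4006, -0.1736]
V = J·q̇ = [-0.0167, -0.6110, 0.0269, 0.0006, 0.5098, 0.8275]

-0.0167 -0.6110 0.0269 0.0006 0.5098 0.8275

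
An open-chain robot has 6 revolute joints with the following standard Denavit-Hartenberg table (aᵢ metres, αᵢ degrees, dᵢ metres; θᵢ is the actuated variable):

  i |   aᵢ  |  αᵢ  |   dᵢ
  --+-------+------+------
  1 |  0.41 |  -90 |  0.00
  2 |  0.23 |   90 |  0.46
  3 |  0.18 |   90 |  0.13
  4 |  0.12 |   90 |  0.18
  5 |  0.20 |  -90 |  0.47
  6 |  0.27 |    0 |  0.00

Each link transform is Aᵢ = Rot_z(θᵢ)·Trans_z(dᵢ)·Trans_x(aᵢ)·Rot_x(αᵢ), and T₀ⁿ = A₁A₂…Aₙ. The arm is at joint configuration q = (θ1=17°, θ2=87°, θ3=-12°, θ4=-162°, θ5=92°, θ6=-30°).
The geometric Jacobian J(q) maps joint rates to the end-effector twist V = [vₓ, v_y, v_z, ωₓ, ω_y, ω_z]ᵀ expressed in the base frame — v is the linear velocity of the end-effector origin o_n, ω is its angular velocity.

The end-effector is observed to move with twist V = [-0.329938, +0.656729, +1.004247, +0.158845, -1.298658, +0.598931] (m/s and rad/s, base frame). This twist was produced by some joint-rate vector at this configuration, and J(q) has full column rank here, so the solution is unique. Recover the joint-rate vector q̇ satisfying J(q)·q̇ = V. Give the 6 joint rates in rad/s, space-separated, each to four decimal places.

o_n = [1.0692, 0.2035, 0.0371]
J₁: ẑ×o_n = [-0.2035, 1.0692, 0.0000], ω = ẑ
J2: z=[-0.2924, 0.9563, 0.0000] o=[0.3921, 0.1199, 0.0000] → [0.0355, 0.0109, -0.6720, -0.2924, 0.9563, 0.0000]
J3: z=[0.9550, 0.2920, 0.0523] o=[0.2691, 0.5633, -0.2297] → [0.0967, -0.2129, -0.5772, 0.9550, 0.2920, 0.0523]
J4: z=[0.2756, -0.9386, 0.2076] o=[0.4130, 0.5682, -0.3987] → [-0.3334, 0.0161, 0.5154, 0.2756, -0.9386, 0.2076]
J5: z=[0.8743, 0.3345, 0.3516] o=[0.4147, 0.4094, -0.2518] → [0.1690, -0.0225, -0.3989, 0.8743, 0.3345, 0.3516]
J6: z=[0.3896, -0.0518, -0.9195] o=[0.8835, 0.3784, -0.0514] → [-0.1654, -0.2052, -0.0585, 0.3896, -0.0518, -0.9195]
q̇ = J⁺·V = [0.5170, -0.7670, -0.6860, 0.5350, 0.4350, 0.1590]

0.5170 -0.7670 -0.6860 0.5350 0.4350 0.1590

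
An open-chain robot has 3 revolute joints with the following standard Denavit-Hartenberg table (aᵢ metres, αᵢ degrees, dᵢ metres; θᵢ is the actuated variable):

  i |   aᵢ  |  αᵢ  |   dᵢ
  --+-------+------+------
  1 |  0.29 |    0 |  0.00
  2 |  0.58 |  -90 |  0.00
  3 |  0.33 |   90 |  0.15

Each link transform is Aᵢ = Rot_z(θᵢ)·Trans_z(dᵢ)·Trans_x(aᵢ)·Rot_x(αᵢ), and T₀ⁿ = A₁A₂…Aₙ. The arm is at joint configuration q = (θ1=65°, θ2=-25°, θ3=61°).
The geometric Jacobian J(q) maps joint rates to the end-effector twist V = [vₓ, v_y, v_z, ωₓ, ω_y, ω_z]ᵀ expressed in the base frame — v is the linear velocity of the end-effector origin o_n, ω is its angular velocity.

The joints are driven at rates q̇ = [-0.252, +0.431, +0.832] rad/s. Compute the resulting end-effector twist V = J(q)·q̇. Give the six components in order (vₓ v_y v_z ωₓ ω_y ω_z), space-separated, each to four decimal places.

o_n = [0.5930, 0.8534, -0.2886]
J₁: ẑ×o_n = [-0.8534, 0.5930, 0.0000], ω = ẑ
J2: z=[0.0000, 0.0000, 1.0000] o=[0.1226, 0.2628, 0.0000] → [-0.5906, 0.4704, 0.0000, 0.0000, 0.0000, 1.0000]
J3: z=[-0.6428, 0.7660, 0.0000] o=[0.5669, 0.6356, 0.0000] → [-0.2211, -0.1855, -0.1600, -0.6428, 0.7660, 0.0000]
V = J·q̇ = [-0.2234, -0.1010, -0.1331, -0.5348, 0.6373, 0.1790]

-0.2234 -0.1010 -0.1331 -0.5348 0.6373 0.1790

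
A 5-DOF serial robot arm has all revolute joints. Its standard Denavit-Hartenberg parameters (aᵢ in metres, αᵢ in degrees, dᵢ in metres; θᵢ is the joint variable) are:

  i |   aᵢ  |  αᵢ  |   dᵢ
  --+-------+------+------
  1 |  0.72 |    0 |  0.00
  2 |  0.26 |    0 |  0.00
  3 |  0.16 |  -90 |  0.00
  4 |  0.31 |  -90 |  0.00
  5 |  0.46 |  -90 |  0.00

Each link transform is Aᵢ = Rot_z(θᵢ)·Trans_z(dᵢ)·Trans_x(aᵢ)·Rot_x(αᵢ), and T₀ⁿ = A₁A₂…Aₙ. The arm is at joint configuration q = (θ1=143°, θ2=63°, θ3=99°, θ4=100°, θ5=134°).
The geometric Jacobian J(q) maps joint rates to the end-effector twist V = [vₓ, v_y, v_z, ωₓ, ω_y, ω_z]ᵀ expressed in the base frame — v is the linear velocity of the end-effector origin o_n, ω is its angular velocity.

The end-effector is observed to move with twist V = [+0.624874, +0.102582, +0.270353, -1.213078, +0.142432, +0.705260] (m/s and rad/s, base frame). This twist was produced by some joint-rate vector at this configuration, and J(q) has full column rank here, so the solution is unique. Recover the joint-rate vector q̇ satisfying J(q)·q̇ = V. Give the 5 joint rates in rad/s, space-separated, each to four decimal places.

o_n = [-0.9870, -0.0029, 0.0094]
J₁: ẑ×o_n = [0.0029, -0.9870, 0.0000], ω = ẑ
J2: z=[0.0000, 0.0000, 1.0000] o=[-0.5750, 0.4333, 0.0000] → [0.4362, -0.4120, 0.0000, 0.0000, 0.0000, 1.0000]
J3: z=[0.0000, 0.0000, 1.0000] o=[-0.8087, 0.3193, 0.0000] → [0.3222, -0.1783, 0.0000, 0.0000, 0.0000, 1.0000]
J4: z=[0.8192, 0.5736, 0.0000] o=[-0.7169, 0.1883, 0.0000] → [0.0054, -0.0077, -0.0017, 0.8192, 0.5736, 0.0000]
J5: z=[-0.5649, 0.8067, 0.1736] o=[-0.7478, 0.2324, -0.3053] → [0.2947, 0.1362, 0.3259, -0.5649, 0.8067, 0.1736]
q̇ = J⁺·V = [-0.3450, 0.8370, 0.0700, -0.9120, 0.8250]

-0.3450 0.8370 0.0700 -0.9120 0.8250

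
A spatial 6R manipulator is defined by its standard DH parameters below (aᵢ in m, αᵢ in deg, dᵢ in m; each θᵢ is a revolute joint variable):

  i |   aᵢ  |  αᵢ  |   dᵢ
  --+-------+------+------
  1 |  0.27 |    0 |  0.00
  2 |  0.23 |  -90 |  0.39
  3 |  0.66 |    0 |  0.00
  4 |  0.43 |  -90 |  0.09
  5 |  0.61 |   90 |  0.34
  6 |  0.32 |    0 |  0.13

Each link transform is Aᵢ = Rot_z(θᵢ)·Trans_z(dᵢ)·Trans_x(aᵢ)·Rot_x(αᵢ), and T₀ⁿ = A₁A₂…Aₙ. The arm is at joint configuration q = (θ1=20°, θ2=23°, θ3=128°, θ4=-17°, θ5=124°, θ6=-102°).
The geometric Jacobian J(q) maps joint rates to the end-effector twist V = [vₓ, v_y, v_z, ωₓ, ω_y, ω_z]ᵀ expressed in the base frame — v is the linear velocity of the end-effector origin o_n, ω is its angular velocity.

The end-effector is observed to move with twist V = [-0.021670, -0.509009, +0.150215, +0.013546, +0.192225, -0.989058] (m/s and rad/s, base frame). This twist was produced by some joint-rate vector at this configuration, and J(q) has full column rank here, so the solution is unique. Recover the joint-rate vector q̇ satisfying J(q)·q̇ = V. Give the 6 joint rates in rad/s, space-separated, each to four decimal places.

-0.1380 0.0680 0.4080 0.2680 -0.4610 0.9740

o_n = [0.3405, -0.4191, -0.3388]
J₁: ẑ×o_n = [0.4191, 0.3405, -0.0000], ω = ẑ
J2: z=[0.0000, 0.0000, 1.0000] o=[0.2537, 0.0923, 0.0000] → [0.5115, 0.0868, -0.0000, 0.0000, 0.0000, 1.0000]
J3: z=[-0.6820, 0.7314, 0.0000] o=[0.4219, 0.2492, 0.3900] → [-0.5330, -0.4970, 0.5153, -0.6820, 0.7314, 0.0000]
J4: z=[-0.6820, 0.7314, 0.0000] o=[0.1248, -0.0279, -0.1301] → [-0.1526, -0.1423, 0.1090, -0.6820, 0.7314, 0.0000]
J5: z=[-0.6828, -0.6367, 0.3584] o=[-0.0493, -0.0672, -0.5315] → [0.0034, 0.2713, 0.4885, -0.6828, -0.6367, 0.3584]
J6: z=[0.1641, -0.6116, -0.7740] o=[0.1528, -0.5702, -0.0912] → [0.2683, -0.1046, 0.1396, 0.1641, -0.6116, -0.7740]
q̇ = J⁺·V = [-0.1380, 0.0680, 0.4080, 0.2680, -0.4610, 0.9740]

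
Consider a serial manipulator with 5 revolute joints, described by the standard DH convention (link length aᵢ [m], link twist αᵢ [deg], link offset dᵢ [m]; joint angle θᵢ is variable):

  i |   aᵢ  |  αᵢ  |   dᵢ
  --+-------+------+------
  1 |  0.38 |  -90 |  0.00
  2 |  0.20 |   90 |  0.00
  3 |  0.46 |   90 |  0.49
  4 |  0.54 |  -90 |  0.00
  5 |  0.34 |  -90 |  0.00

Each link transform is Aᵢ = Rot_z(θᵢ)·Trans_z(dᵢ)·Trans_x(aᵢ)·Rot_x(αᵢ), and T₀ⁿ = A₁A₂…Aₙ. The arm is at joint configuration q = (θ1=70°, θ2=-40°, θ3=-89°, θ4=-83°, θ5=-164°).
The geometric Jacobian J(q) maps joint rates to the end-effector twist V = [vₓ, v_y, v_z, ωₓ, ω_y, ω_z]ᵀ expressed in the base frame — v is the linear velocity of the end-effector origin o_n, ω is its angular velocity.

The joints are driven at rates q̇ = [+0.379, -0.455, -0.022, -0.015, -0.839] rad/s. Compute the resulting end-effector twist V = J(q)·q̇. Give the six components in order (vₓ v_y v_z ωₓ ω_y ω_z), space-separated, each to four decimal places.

-0.0507 0.2376 0.1873 -0.3277 0.2046 0.2841

o_n = [0.5570, 0.1048, 0.2871]
J₁: ẑ×o_n = [-0.1048, 0.5570, 0.0000], ω = ẑ
J2: z=[-0.9397, 0.3420, 0.0000] o=[0.1300, 0.3571, 0.0000] → [0.0982, 0.2697, 0.0910, -0.9397, 0.3420, 0.0000]
J3: z=[-0.2198, -0.6040, 0.7660] o=[0.1824, 0.5011, 0.1286] → [0.2078, 0.3218, 0.3134, -0.2198, -0.6040, 0.7660]
J4: z=[-0.2456, -0.7257, -0.6427] o=[0.5089, 0.0536, 0.5091] → [0.1940, -0.0854, 0.0223, -0.2456, -0.7257, -0.6427]
J5: z=[0.9103, -0.4006, 0.1045] o=[0.6889, 0.3556, 0.0992] → [-0.0490, -0.1848, -0.2812, 0.9103, -0.4006, 0.1045]
V = J·q̇ = [-0.0507, 0.2376, 0.1873, -0.3277, 0.2046, 0.2841]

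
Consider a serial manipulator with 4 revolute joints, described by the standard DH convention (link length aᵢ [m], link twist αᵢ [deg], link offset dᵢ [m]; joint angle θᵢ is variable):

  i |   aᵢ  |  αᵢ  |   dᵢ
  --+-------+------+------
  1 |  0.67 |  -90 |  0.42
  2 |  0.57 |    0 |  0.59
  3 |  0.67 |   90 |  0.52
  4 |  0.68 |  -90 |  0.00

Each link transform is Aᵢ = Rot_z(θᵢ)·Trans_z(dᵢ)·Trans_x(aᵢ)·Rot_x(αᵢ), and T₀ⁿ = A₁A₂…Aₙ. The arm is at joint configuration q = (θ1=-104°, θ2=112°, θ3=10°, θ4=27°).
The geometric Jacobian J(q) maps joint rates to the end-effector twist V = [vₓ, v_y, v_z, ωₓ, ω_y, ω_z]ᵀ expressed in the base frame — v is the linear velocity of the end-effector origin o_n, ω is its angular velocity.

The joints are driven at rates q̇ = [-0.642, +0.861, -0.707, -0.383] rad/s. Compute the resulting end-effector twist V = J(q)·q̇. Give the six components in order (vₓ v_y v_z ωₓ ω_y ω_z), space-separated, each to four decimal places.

o_n = [1.4297, -0.1301, -1.1905]
J₁: ẑ×o_n = [0.1301, 1.4297, -0.0000], ω = ẑ
J2: z=[0.9703, -0.2419, 0.0000] o=[-0.1621, -0.6501, 0.4200] → [0.3896, 1.5627, 0.8896, 0.9703, -0.2419, 0.0000]
J3: z=[0.9703, -0.2419, 0.0000] o=[0.4620, -0.5856, -0.1085] → [0.2618, 1.0499, 0.6761, 0.9703, -0.2419, 0.0000]
J4: z=[-0.2052, -0.8229, -0.5299] o=[1.0525, -0.3669, -0.6767] → [0.5483, -0.3053, 0.2618, -0.2052, -0.8229, -0.5299]
V = J·q̇ = [-0.1431, -0.1977, 0.1877, 0.2280, 0.2779, -0.4390]

-0.1431 -0.1977 0.1877 0.2280 0.2779 -0.4390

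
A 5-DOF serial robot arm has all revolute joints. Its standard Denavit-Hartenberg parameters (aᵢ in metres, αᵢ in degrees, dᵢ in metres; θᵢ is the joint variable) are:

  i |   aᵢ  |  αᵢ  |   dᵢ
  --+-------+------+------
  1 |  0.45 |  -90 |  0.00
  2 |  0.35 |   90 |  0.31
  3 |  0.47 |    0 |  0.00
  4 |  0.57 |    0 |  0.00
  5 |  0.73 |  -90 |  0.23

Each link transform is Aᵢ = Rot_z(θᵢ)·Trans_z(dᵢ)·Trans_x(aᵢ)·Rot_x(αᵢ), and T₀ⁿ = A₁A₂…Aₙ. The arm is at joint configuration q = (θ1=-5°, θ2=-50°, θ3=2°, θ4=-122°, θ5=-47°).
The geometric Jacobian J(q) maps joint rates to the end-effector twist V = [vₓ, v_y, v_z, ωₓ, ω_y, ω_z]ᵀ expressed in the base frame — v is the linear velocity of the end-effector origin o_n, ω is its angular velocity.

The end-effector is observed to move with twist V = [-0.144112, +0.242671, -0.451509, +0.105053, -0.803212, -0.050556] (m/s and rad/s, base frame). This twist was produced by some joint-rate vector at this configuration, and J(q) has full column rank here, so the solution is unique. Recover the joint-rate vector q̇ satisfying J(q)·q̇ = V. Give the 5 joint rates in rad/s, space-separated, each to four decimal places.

o_n = [0.1308, -0.3442, 0.0126]
J₁: ẑ×o_n = [0.3442, 0.1308, -0.0000], ω = ẑ
J2: z=[0.0872, 0.9962, 0.0000] o=[0.4483, -0.0392, 0.0000] → [0.0125, -0.0011, 0.2897, 0.0872, 0.9962, 0.0000]
J3: z=[-0.7631, 0.0668, 0.6428] o=[0.6994, 0.2500, 0.2681] → [0.3649, -0.5605, 0.4914, -0.7631, 0.0668, 0.6428]
J4: z=[-0.7631, 0.0668, 0.6428] o=[1.0016, 0.2400, 0.6279] → [0.3344, -1.0294, 0.5039, -0.7631, 0.0668, 0.6428]
J5: z=[-0.7631, 0.0668, 0.6428] o=[0.7761, -0.2358, 0.4096] → [0.0432, -0.7178, 0.1258, -0.7631, 0.0668, 0.6428]
q̇ = J⁺·V = [0.0960, -0.7910, -0.2050, -0.3140, 0.2910]

0.0960 -0.7910 -0.2050 -0.3140 0.2910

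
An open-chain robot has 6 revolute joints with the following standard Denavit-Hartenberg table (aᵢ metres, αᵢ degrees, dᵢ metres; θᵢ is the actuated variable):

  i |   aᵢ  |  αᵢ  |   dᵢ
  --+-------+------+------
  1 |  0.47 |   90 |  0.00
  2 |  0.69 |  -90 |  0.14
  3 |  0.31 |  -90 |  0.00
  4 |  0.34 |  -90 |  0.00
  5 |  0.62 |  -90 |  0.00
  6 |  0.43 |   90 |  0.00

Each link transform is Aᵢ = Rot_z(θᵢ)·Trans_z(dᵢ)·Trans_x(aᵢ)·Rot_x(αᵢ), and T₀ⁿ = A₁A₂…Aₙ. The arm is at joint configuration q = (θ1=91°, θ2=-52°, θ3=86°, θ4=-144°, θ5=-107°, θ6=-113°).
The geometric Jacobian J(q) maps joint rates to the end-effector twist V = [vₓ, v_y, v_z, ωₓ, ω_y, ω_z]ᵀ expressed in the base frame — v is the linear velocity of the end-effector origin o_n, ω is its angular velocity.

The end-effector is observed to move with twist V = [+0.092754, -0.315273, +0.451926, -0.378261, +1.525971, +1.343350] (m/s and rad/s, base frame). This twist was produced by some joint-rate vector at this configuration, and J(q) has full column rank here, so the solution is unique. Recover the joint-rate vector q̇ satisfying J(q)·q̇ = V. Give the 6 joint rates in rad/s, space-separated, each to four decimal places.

0.5330 -0.4680 0.7030 -0.5160 0.7560 0.6970

o_n = [-0.2810, 0.9893, 0.0478]
J₁: ẑ×o_n = [-0.9893, -0.2810, 0.0000], ω = ẑ
J2: z=[0.9998, 0.0175, 0.0000] o=[-0.0082, 0.4699, 0.0000] → [0.0008, -0.0478, 0.5240, 0.9998, 0.0175, 0.0000]
J3: z=[-0.0138, 0.7879, 0.6157] o=[0.1244, 0.8971, -0.5437] → [0.4093, -0.2415, 0.3182, -0.0138, 0.7879, 0.6157]
J4: z=[-0.0590, -0.6153, 0.7861] o=[-0.1851, 0.9050, -0.5608] → [-0.4407, -0.0395, -0.0640, -0.0590, -0.6153, 0.7861]
J5: z=[-0.5978, 0.6524, 0.4658] o=[0.0867, 1.0555, -0.4226] → [0.3377, 0.1099, 0.2795, -0.5978, 0.6524, 0.4658]
J6: z=[0.7473, 0.2432, 0.6184] o=[-0.0932, 0.6105, -0.0302] → [-0.2153, -0.1745, 0.3288, 0.7473, 0.2432, 0.6184]
q̇ = J⁺·V = [0.5330, -0.4680, 0.7030, -0.5160, 0.7560, 0.6970]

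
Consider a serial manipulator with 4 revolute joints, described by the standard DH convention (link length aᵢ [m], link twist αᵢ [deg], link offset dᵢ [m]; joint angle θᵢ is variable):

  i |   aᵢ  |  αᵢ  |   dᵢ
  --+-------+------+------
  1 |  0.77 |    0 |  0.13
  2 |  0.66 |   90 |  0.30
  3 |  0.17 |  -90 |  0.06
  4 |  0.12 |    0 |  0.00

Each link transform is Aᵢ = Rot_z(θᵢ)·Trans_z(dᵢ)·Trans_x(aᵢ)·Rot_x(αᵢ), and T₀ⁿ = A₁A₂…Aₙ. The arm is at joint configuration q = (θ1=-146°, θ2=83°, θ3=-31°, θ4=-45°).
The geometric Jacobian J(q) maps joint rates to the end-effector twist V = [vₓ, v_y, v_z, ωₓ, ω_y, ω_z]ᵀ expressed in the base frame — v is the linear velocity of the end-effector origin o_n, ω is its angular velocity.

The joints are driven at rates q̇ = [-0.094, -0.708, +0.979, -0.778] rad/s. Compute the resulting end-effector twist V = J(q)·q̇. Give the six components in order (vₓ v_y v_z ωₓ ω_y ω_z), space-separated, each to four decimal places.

-0.7471 -0.2504 0.2479 -1.0542 -0.0874 -1.4689

o_n = [-0.3686, -1.2790, 0.2987]
J₁: ẑ×o_n = [1.2790, -0.3686, 0.0000], ω = ẑ
J2: z=[0.0000, 0.0000, 1.0000] o=[-0.6384, -0.4306, 0.1300] → [0.8485, 0.2697, -0.0000, 0.0000, 0.0000, 1.0000]
J3: z=[-0.8910, -0.4540, 0.0000] o=[-0.3387, -1.0186, 0.4300] → [0.0596, -0.1170, 0.2185, -0.8910, -0.4540, 0.0000]
J4: z=[0.2338, -0.4589, 0.8572] o=[-0.3260, -1.1757, 0.3424] → [0.1086, -0.0263, -0.0437, 0.2338, -0.4589, 0.8572]
V = J·q̇ = [-0.7471, -0.2504, 0.2479, -1.0542, -0.0874, -1.4689]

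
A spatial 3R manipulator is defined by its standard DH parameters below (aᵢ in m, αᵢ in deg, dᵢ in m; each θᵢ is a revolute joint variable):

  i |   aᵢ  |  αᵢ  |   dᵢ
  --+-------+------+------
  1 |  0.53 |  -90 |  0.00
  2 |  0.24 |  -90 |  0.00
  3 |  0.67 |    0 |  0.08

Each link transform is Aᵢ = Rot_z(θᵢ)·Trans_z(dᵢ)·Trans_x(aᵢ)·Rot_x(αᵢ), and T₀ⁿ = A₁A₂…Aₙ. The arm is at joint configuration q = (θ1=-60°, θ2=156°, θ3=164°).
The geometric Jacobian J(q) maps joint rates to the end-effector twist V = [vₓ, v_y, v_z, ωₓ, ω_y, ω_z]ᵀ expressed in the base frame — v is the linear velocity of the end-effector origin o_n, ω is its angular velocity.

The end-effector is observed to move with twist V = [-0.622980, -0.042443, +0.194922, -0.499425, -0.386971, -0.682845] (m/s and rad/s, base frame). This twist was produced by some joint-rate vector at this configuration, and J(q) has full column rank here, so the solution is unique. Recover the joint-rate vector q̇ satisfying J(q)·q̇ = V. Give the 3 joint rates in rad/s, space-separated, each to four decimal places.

o_n = [0.2734, -0.8428, 0.2374]
J₁: ẑ×o_n = [0.8428, 0.2734, -0.0000], ω = ẑ
J2: z=[0.8660, 0.5000, 0.0000] o=[0.2650, -0.4590, 0.0000] → [0.1187, -0.2056, -0.3366, 0.8660, 0.5000, 0.0000]
J3: z=[-0.2034, 0.3522, 0.9135] o=[0.1554, -0.2691, -0.0976] → [0.6421, 0.1759, 0.0751, -0.2034, 0.3522, 0.9135]
q̇ = J⁺·V = [-0.4910, -0.6260, -0.2100]

-0.4910 -0.6260 -0.2100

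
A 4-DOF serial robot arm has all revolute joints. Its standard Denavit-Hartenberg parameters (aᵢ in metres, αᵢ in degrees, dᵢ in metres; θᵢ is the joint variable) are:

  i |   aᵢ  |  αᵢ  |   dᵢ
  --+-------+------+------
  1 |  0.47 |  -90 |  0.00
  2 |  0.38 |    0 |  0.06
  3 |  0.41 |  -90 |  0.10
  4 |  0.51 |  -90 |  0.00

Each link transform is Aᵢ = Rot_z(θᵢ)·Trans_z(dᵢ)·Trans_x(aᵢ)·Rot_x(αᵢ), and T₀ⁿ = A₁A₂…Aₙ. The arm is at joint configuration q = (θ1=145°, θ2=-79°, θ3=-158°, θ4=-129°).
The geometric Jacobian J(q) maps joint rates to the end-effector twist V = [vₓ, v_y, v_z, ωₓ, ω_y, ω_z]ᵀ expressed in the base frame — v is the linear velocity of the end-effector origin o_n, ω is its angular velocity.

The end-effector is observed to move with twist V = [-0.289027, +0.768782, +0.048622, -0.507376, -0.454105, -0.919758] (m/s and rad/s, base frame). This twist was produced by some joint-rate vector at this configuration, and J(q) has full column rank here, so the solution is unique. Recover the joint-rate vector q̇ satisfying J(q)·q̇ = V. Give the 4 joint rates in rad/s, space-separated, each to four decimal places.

-0.8190 0.6210 0.0420 -0.1850

o_n = [-0.7238, -0.1724, 0.2983]
J₁: ẑ×o_n = [0.1724, -0.7238, 0.0000], ω = ẑ
J2: z=[-0.5736, -0.8192, 0.0000] o=[-0.3850, 0.2696, 0.0000] → [-0.2444, 0.1711, -0.0240, -0.5736, -0.8192, 0.0000]
J3: z=[-0.5736, -0.8192, 0.0000] o=[-0.4788, 0.2620, 0.3730] → [0.0612, -0.0428, 0.0485, -0.5736, -0.8192, 0.0000]
J4: z=[0.6870, -0.4810, 0.5446] o=[-0.3532, 0.0520, 0.0292] → [-0.0073, -0.3867, -0.3324, 0.6870, -0.4810, 0.5446]
q̇ = J⁺·V = [-0.8190, 0.6210, 0.0420, -0.1850]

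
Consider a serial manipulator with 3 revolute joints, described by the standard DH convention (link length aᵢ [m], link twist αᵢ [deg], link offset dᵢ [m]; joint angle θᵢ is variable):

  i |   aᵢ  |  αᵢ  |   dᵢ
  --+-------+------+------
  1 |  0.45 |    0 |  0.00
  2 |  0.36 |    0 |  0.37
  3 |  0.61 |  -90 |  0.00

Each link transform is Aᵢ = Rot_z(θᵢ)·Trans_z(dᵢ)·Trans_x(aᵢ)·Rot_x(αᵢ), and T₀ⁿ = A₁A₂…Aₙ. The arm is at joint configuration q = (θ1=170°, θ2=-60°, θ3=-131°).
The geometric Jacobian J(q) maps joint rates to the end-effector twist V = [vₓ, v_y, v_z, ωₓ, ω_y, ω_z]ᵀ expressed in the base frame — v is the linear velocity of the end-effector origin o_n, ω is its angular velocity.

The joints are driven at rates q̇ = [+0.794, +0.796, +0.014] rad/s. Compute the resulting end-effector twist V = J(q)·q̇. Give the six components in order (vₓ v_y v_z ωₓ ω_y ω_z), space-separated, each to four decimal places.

-0.2493 0.3658 0.0000 0.0000 0.0000 1.6040

o_n = [0.0032, 0.1978, 0.3700]
J₁: ẑ×o_n = [-0.1978, 0.0032, 0.0000], ω = ẑ
J2: z=[0.0000, 0.0000, 1.0000] o=[-0.4432, 0.0781, 0.0000] → [-0.1197, 0.4464, 0.0000, 0.0000, 0.0000, 1.0000]
J3: z=[0.0000, 0.0000, 1.0000] o=[-0.5663, 0.4164, 0.3700] → [0.2186, 0.5695, -0.0000, 0.0000, 0.0000, 1.0000]
V = J·q̇ = [-0.2493, 0.3658, 0.0000, 0.0000, 0.0000, 1.6040]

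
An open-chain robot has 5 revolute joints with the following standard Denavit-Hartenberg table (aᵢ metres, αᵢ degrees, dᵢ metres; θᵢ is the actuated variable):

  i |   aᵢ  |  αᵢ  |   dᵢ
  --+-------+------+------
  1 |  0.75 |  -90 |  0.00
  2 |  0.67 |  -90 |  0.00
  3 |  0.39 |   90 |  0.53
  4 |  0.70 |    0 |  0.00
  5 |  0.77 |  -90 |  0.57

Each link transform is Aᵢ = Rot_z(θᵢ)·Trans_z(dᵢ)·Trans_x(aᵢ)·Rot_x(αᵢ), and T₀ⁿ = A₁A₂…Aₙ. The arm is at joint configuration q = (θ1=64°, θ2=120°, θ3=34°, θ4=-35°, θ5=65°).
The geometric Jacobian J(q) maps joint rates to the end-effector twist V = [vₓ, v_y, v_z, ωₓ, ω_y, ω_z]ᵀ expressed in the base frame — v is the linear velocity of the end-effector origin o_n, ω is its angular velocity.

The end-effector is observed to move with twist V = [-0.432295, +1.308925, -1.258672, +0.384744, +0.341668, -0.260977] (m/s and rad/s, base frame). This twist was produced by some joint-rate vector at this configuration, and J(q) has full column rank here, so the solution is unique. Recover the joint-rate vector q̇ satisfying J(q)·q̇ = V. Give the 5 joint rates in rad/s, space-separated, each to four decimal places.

o_n = [0.0155, -0.9698, -1.7700]
J₁: ẑ×o_n = [0.9698, 0.0155, -0.0000], ω = ẑ
J2: z=[-0.8988, 0.4384, 0.0000] o=[0.3288, 0.6741, 0.0000] → [-0.7759, -1.5909, 1.6148, -0.8988, 0.4384, 0.0000]
J3: z=[-0.3796, -0.7784, 0.5000] o=[0.1819, 0.3730, -0.5802] → [1.5975, -0.5349, 0.3802, -0.3796, -0.7784, 0.5000]
J4: z=[-0.8677, 0.1121, -0.4843] o=[0.1059, -0.2804, -0.5952] → [-0.4656, -0.9756, 0.6083, -0.8677, 0.1121, -0.4843]
J5: z=[-0.8677, 0.1121, -0.4843] o=[0.4423, -0.3221, -1.2077] → [-0.3767, -0.2812, 0.6098, -0.8677, 0.1121, -0.4843]
q̇ = J⁺·V = [0.5690, -0.9090, -0.8270, 0.4990, 0.3610]

0.5690 -0.9090 -0.8270 0.4990 0.3610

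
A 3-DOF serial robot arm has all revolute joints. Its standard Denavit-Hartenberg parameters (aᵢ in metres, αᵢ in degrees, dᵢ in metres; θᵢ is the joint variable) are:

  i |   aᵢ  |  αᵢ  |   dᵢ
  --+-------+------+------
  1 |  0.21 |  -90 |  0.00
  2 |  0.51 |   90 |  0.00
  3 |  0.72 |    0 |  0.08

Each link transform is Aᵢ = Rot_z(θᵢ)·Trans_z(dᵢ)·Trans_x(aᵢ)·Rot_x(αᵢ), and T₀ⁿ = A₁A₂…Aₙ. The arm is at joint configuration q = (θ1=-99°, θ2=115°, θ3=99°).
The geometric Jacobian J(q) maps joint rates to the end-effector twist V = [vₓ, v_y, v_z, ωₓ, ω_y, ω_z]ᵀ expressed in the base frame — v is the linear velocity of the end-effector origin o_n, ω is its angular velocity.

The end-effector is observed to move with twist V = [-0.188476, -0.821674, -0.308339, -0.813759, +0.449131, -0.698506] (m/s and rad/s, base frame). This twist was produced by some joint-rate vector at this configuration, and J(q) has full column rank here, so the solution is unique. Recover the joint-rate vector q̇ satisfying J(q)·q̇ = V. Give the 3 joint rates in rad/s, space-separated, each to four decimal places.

-0.8460 -0.8740 -0.3490

o_n = [0.6845, -0.2244, -0.3939]
J₁: ẑ×o_n = [0.2244, 0.6845, -0.0000], ω = ẑ
J2: z=[0.9877, -0.1564, 0.0000] o=[-0.0329, -0.2074, 0.0000] → [0.0616, 0.3891, 0.0954, 0.9877, -0.1564, 0.0000]
J3: z=[-0.1418, -0.8951, -0.4226] o=[0.0009, 0.0055, -0.4622] → [-0.1583, -0.2792, 0.6445, -0.1418, -0.8951, -0.4226]
q̇ = J⁺·V = [-0.8460, -0.8740, -0.3490]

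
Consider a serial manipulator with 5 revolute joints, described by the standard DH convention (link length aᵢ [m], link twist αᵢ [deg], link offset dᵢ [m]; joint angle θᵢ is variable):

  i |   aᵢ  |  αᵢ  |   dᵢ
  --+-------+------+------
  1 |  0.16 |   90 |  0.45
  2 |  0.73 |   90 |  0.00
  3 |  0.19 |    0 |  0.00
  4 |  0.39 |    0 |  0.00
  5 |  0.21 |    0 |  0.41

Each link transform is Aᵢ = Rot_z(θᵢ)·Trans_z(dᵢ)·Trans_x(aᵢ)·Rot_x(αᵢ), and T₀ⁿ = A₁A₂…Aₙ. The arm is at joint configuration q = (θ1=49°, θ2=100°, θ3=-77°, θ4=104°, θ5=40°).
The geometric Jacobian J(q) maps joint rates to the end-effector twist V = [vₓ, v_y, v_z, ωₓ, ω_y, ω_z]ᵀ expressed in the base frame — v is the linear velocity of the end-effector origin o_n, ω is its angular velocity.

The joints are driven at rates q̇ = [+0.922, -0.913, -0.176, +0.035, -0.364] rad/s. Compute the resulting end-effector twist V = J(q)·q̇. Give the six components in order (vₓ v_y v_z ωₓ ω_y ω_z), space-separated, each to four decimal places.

o_n = [0.3727, 0.1464, 1.7052]
J₁: ẑ×o_n = [-0.1464, 0.3727, 0.0000], ω = ẑ
J2: z=[0.7547, -0.6561, 0.0000] o=[0.1050, 0.1208, 0.4500] → [-0.8235, -0.9473, 0.1950, 0.7547, -0.6561, 0.0000]
J3: z=[0.6461, 0.7432, 0.1736] o=[0.0218, 0.0251, 1.1689] → [0.3775, -0.2856, -0.1824, 0.6461, 0.7432, 0.1736]
J4: z=[0.6461, 0.7432, 0.1736] o=[-0.1228, 0.1409, 1.2110] → [0.3664, -0.2333, -0.3647, 0.6461, 0.7432, 0.1736]
J5: z=[0.6461, 0.7432, 0.1736] o=[-0.0287, -0.0208, 1.5532] → [0.0839, -0.0285, -0.1904, 0.6461, 0.7432, 0.1736]
V = J·q̇ = [0.5327, 1.2610, -0.0894, -1.0153, 0.2236, 0.8343]

0.5327 1.2610 -0.0894 -1.0153 0.2236 0.8343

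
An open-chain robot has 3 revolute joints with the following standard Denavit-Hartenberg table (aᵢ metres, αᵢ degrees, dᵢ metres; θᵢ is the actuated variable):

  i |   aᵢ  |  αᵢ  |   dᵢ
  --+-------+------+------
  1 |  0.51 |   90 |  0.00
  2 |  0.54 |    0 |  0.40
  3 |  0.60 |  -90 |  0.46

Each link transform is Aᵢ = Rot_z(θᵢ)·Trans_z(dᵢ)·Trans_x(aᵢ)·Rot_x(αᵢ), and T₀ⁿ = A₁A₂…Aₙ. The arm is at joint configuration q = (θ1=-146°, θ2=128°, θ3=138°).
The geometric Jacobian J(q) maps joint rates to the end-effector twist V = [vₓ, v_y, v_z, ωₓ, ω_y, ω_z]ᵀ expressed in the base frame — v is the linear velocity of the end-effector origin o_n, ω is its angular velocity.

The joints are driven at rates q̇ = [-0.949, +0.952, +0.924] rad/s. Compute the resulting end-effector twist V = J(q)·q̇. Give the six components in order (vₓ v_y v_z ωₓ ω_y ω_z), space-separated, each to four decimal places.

0.0096 0.1618 -0.3950 -1.0490 1.5553 -0.9490

o_n = [-0.5934, 0.6371, -0.1730]
J₁: ẑ×o_n = [-0.6371, -0.5934, 0.0000], ω = ẑ
J2: z=[-0.5592, 0.8290, 0.0000] o=[-0.4228, -0.2852, 0.0000] → [-0.1434, -0.0967, -0.3743, -0.5592, 0.8290, 0.0000]
J3: z=[-0.5592, 0.8290, 0.0000] o=[-0.3709, 0.2323, 0.4255] → [-0.4962, -0.3347, -0.0419, -0.5592, 0.8290, 0.0000]
V = J·q̇ = [0.0096, 0.1618, -0.3950, -1.0490, 1.5553, -0.9490]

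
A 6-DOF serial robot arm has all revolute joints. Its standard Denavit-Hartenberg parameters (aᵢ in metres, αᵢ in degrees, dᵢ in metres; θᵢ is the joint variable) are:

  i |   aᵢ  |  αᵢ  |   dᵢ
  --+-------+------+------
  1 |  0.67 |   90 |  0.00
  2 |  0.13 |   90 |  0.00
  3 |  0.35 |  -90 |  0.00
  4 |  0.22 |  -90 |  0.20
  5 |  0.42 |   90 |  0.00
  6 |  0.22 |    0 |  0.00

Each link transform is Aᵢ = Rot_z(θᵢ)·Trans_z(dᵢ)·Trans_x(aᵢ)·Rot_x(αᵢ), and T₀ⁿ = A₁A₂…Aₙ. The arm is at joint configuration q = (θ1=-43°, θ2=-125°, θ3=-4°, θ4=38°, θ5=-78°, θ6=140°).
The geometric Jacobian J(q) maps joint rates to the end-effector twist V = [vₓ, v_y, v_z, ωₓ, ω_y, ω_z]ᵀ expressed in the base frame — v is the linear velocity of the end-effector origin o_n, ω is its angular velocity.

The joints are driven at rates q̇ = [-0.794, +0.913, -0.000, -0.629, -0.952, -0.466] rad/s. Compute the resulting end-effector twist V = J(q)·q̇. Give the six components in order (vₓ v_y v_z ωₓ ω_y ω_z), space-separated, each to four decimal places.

-0.2281 -0.5261 -0.0052 -0.7395 0.5215 -1.2557

o_n = [0.1091, -0.6645, -0.6822]
J₁: ẑ×o_n = [0.6645, 0.1091, -0.0000], ω = ẑ
J2: z=[-0.6820, -0.7314, 0.0000] o=[0.4900, -0.4569, 0.0000] → [0.4990, -0.4653, -0.1370, -0.6820, -0.7314, 0.0000]
J3: z=[-0.5991, 0.5587, 0.5736] o=[0.4355, -0.4061, -0.1065] → [-0.1734, -0.5321, 0.3371, -0.5991, 0.5587, 0.5736]
J4: z=[-0.7096, -0.7023, -0.0571] o=[0.3057, -0.2517, -0.3925] → [0.1799, -0.1944, 0.1549, -0.7096, -0.7023, -0.0571]
J5: z=[0.7004, -0.7119, 0.0511] o=[0.1806, -0.3913, -0.6233] → [0.0559, 0.0376, -0.2423, 0.7004, -0.7119, 0.0511]
J6: z=[-0.2224, -0.1497, 0.9634] o=[-0.1042, -0.6795, -0.7338] → [-0.0221, 0.2170, 0.0286, -0.2224, -0.1497, 0.9634]
V = J·q̇ = [-0.2281, -0.5261, -0.0052, -0.7395, 0.5215, -1.2557]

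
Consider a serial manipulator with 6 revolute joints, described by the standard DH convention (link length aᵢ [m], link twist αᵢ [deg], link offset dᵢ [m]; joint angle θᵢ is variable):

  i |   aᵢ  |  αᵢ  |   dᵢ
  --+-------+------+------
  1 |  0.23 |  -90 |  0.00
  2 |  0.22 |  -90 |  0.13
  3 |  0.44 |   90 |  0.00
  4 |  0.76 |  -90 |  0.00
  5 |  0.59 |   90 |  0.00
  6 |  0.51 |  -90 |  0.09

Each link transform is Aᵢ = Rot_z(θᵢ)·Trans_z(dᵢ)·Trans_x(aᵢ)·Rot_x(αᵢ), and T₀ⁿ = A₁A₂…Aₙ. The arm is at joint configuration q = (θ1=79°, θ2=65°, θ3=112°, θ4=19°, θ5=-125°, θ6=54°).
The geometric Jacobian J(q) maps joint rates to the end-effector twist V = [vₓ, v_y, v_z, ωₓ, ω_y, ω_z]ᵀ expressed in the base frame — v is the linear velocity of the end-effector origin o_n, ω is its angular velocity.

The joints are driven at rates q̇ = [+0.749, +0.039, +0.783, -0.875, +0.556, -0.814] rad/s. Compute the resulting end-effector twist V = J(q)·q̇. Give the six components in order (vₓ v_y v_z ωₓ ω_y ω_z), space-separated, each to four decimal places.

o_n = [0.5717, -0.0010, -0.7973]
J₁: ẑ×o_n = [0.0010, 0.5717, -0.0000], ω = ẑ
J2: z=[-0.9816, 0.1908, 0.0000] o=[0.0439, 0.2258, 0.0000] → [-0.1521, -0.7827, 0.1219, -0.9816, 0.1908, 0.0000]
J3: z=[-0.1729, -0.8897, -0.4226] o=[-0.0660, 0.3418, -0.1994] → [0.3871, -0.3729, 0.6266, -0.1729, -0.8897, -0.4226]
J4: z=[0.4425, 0.3132, -0.8403] o=[0.3212, 0.1956, -0.0500] → [-0.3992, 0.1202, -0.1654, 0.4425, 0.3132, -0.8403]
J5: z=[-0.4500, -0.7330, -0.5101] o=[0.9107, -0.2633, 0.0894] → [0.7838, -0.2260, -0.3666, -0.4500, -0.7330, -0.5101]
J6: z=[-0.8892, 0.3150, 0.3317] o=[0.8621, 0.0924, -0.3788] → [-0.1009, -0.4685, 0.1745, -0.8892, 0.3150, 0.3317]
V = J·q̇ = [1.1651, 0.2562, 0.2942, -0.0872, -1.6272, 0.5997]

1.1651 0.2562 0.2942 -0.0872 -1.6272 0.5997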